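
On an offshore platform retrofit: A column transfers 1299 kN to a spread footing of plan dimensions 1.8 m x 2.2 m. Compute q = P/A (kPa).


A = 1.8 * 2.2 = 3.96 m^2
q = P / A = 1299 / 3.96
= 328.0303 kPa

328.0303 kPa


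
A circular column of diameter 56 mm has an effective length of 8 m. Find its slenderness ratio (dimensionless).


Radius of gyration r = d / 4 = 56 / 4 = 14.0 mm
L_eff = 8000.0 mm
Slenderness ratio = L / r = 8000.0 / 14.0 = 571.43 (dimensionless)

571.43 (dimensionless)


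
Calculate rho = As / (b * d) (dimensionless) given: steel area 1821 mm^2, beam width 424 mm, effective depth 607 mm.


rho = As / (b * d)
= 1821 / (424 * 607)
= 1821 / 257368
= 0.007075 (dimensionless)

0.007075 (dimensionless)


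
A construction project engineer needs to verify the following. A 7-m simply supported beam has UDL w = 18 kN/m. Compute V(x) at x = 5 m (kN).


R_A = w * L / 2 = 18 * 7 / 2 = 63.0 kN
V(x) = R_A - w * x = 63.0 - 18 * 5
= -27.0 kN

-27.0 kN


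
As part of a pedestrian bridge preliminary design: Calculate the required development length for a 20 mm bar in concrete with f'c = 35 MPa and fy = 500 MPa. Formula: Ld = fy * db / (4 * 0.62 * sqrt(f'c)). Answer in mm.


Ld = (fy * db) / (4 * 0.62 * sqrt(f'c))
= (500 * 20) / (4 * 0.62 * sqrt(35))
= 10000 / 14.6719
= 681.58 mm

681.58 mm


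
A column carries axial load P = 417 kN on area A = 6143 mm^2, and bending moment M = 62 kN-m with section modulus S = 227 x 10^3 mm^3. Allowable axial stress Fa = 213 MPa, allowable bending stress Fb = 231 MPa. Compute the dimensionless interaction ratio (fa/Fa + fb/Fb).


f_a = P / A = 417000.0 / 6143 = 67.8821 MPa
f_b = M / S = 62000000.0 / 227000.0 = 273.1278 MPa
Ratio = f_a / Fa + f_b / Fb
= 67.8821 / 213 + 273.1278 / 231
= 1.5011 (dimensionless)

1.5011 (dimensionless)


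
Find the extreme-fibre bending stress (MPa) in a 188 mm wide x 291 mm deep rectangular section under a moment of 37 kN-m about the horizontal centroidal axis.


I = b * h^3 / 12 = 188 * 291^3 / 12 = 386060679.0 mm^4
y = h / 2 = 291 / 2 = 145.5 mm
M = 37 kN-m = 37000000.0 N-mm
sigma = M * y / I = 37000000.0 * 145.5 / 386060679.0
= 13.94 MPa

13.94 MPa


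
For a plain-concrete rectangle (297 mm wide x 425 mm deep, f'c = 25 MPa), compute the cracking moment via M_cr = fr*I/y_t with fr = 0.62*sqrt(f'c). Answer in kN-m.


fr = 0.62 * sqrt(25) = 0.62 * 5.0 = 3.1 MPa
I = 297 * 425^3 / 12 = 1899949218.75 mm^4
y_t = 212.5 mm
M_cr = fr * I / y_t = 3.1 * 1899949218.75 / 212.5 N-mm
= 27.7169 kN-m

27.7169 kN-m


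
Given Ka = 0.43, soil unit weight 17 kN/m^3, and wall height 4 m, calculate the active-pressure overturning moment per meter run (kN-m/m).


Pa = 0.5 * Ka * gamma * H^2
= 0.5 * 0.43 * 17 * 4^2
= 58.48 kN/m
Arm = H / 3 = 4 / 3 = 1.3333 m
Mo = Pa * arm = Pa * H / 3 = 58.48 * 4 / 3 = 77.9733 kN-m/m

77.9733 kN-m/m


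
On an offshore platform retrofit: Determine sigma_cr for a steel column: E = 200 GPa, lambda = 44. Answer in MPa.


sigma_cr = pi^2 * E / lambda^2
= 9.8696 * 200000.0 / 44^2
= 9.8696 * 200000.0 / 1936
= 1019.5872 MPa

1019.5872 MPa


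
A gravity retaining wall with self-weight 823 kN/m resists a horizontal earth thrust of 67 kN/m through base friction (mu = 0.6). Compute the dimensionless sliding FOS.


Resisting force = mu * W = 0.6 * 823 = 493.8 kN/m
FOS = Resisting / Driving = 493.8 / 67
= 7.3701 (dimensionless)

7.3701 (dimensionless)


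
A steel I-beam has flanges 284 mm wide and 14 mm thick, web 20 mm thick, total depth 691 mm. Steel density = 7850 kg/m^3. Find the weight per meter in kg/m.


A_flanges = 2 * 284 * 14 = 7952 mm^2
A_web = (691 - 2 * 14) * 20 = 13260 mm^2
A_total = 7952 + 13260 = 21212 mm^2 = 0.021212 m^2
Weight = rho * A = 7850 * 0.021212 = 166.5142 kg/m

166.5142 kg/m


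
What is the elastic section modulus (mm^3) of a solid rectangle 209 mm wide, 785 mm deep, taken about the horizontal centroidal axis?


S = b * h^2 / 6
= 209 * 785^2 / 6
= 209 * 616225 / 6
= 21465170.83 mm^3

21465170.83 mm^3


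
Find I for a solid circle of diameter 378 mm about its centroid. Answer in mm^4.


r = d / 2 = 378 / 2 = 189.0 mm
I = pi * r^4 / 4 = pi * 189.0^4 / 4
= 1002160077.64 mm^4

1002160077.64 mm^4


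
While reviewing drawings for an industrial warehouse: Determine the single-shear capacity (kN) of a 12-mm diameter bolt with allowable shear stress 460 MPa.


A = pi * d^2 / 4 = pi * 12^2 / 4 = 113.0973 mm^2
V = f_v * A / 1000 = 460 * 113.0973 / 1000
= 52.0248 kN

52.0248 kN


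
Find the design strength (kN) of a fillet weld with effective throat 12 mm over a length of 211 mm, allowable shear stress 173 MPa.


Strength = throat * length * allowable stress
= 12 * 211 * 173 N
= 438036 N
= 438.04 kN

438.04 kN


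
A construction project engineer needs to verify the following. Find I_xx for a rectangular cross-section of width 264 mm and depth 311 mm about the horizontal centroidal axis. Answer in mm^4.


I = b * h^3 / 12
= 264 * 311^3 / 12
= 264 * 30080231 / 12
= 661765082.0 mm^4

661765082.0 mm^4


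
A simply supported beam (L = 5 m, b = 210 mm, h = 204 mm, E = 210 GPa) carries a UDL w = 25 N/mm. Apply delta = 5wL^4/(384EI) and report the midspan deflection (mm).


I = 210 * 204^3 / 12 = 148569120.0 mm^4
L = 5000.0 mm, w = 25 N/mm, E = 210000.0 MPa
delta = 5 * w * L^4 / (384 * E * I)
= 5 * 25 * 5000.0^4 / (384 * 210000.0 * 148569120.0)
= 6.521 mm

6.521 mm


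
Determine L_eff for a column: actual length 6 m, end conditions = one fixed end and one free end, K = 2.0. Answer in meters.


L_eff = K * L
= 2.0 * 6
= 12.0 m

12.0 m


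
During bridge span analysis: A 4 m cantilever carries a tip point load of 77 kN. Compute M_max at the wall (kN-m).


For a cantilever with a point load at the free end:
M_max = P * L = 77 * 4 = 308 kN-m

308 kN-m


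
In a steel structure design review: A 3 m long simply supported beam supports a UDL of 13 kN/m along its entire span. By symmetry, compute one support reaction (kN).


Total load = w * L = 13 * 3 = 39 kN
By symmetry, each reaction R = total / 2 = 39 / 2 = 19.5 kN

19.5 kN


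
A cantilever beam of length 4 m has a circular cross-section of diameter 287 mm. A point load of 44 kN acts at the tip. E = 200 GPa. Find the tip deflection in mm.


I = pi * d^4 / 64 = pi * 287^4 / 64 = 333040834.16 mm^4
L = 4000.0 mm, P = 44000.0 N, E = 200000.0 MPa
delta = P * L^3 / (3 * E * I)
= 44000.0 * 4000.0^3 / (3 * 200000.0 * 333040834.16)
= 14.0924 mm

14.0924 mm


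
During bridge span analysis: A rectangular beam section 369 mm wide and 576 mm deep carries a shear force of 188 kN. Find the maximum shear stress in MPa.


A = b * h = 369 * 576 = 212544 mm^2
V = 188 kN = 188000.0 N
tau_max = 1.5 * V / A = 1.5 * 188000.0 / 212544
= 1.3268 MPa

1.3268 MPa


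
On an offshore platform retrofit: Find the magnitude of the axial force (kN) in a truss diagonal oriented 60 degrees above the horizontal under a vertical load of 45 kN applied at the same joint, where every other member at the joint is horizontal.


At the joint, only the diagonal has a vertical component, so vertical equilibrium gives:
F * sin(60) = 45
F = 45 / sin(60)
= 45 / 0.866025
= 51.96 kN

51.96 kN


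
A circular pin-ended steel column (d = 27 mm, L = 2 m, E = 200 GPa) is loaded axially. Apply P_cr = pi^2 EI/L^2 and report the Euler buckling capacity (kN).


I = pi * d^4 / 64 = 26087.05 mm^4
L = 2000.0 mm
P_cr = pi^2 * E * I / L^2
= 9.8696 * 200000.0 * 26087.05 / 2000.0^2
= 12873.44 N = 12.8734 kN

12.8734 kN


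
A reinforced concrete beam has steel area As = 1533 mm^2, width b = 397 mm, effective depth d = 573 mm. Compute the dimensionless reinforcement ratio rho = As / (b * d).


rho = As / (b * d)
= 1533 / (397 * 573)
= 1533 / 227481
= 0.006739 (dimensionless)

0.006739 (dimensionless)


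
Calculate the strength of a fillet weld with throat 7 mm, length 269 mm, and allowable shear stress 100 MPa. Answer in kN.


Strength = throat * length * allowable stress
= 7 * 269 * 100 N
= 188300 N
= 188.3 kN

188.3 kN


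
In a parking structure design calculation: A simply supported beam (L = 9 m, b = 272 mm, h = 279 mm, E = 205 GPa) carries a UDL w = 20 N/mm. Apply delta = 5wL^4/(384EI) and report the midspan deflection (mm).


I = 272 * 279^3 / 12 = 492266484.0 mm^4
L = 9000.0 mm, w = 20 N/mm, E = 205000.0 MPa
delta = 5 * w * L^4 / (384 * E * I)
= 5 * 20 * 9000.0^4 / (384 * 205000.0 * 492266484.0)
= 16.9311 mm

16.9311 mm


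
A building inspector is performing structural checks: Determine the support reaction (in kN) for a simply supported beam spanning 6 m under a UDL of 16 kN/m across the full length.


Total load = w * L = 16 * 6 = 96 kN
By symmetry, each reaction R = total / 2 = 96 / 2 = 48.0 kN

48.0 kN


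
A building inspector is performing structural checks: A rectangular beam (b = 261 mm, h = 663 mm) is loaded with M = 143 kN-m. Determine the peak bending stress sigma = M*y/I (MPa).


I = b * h^3 / 12 = 261 * 663^3 / 12 = 6338694872.25 mm^4
y = h / 2 = 663 / 2 = 331.5 mm
M = 143 kN-m = 143000000.0 N-mm
sigma = M * y / I = 143000000.0 * 331.5 / 6338694872.25
= 7.48 MPa

7.48 MPa


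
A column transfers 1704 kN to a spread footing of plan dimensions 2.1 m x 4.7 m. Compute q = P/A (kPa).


A = 2.1 * 4.7 = 9.87 m^2
q = P / A = 1704 / 9.87
= 172.6444 kPa

172.6444 kPa


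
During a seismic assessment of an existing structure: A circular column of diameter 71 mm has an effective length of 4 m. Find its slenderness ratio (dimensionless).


Radius of gyration r = d / 4 = 71 / 4 = 17.75 mm
L_eff = 4000.0 mm
Slenderness ratio = L / r = 4000.0 / 17.75 = 225.35 (dimensionless)

225.35 (dimensionless)


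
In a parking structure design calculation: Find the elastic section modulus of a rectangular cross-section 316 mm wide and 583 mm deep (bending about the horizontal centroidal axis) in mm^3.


S = b * h^2 / 6
= 316 * 583^2 / 6
= 316 * 339889 / 6
= 17900820.67 mm^3

17900820.67 mm^3


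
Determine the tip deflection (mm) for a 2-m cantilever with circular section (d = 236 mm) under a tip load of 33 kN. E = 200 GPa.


I = pi * d^4 / 64 = pi * 236^4 / 64 = 152271249.19 mm^4
L = 2000.0 mm, P = 33000.0 N, E = 200000.0 MPa
delta = P * L^3 / (3 * E * I)
= 33000.0 * 2000.0^3 / (3 * 200000.0 * 152271249.19)
= 2.8896 mm

2.8896 mm


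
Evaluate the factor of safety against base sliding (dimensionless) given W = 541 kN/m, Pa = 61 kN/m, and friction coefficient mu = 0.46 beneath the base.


Resisting force = mu * W = 0.46 * 541 = 248.86 kN/m
FOS = Resisting / Driving = 248.86 / 61
= 4.0797 (dimensionless)

4.0797 (dimensionless)


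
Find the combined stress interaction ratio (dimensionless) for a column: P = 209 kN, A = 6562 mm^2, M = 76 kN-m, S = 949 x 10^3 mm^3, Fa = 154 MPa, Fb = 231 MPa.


f_a = P / A = 209000.0 / 6562 = 31.85 MPa
f_b = M / S = 76000000.0 / 949000.0 = 80.0843 MPa
Ratio = f_a / Fa + f_b / Fb
= 31.85 / 154 + 80.0843 / 231
= 0.5535 (dimensionless)

0.5535 (dimensionless)


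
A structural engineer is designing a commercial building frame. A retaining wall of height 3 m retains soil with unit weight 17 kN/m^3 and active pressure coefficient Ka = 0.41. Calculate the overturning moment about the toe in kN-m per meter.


Pa = 0.5 * Ka * gamma * H^2
= 0.5 * 0.41 * 17 * 3^2
= 31.365 kN/m
Arm = H / 3 = 3 / 3 = 1.0 m
Mo = Pa * arm = Pa * H / 3 = 31.365 * 3 / 3 = 31.365 kN-m/m

31.365 kN-m/m


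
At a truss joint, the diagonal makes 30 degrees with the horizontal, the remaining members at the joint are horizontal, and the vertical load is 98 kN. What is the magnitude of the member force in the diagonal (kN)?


At the joint, only the diagonal has a vertical component, so vertical equilibrium gives:
F * sin(30) = 98
F = 98 / sin(30)
= 98 / 0.5
= 196.0 kN

196.0 kN


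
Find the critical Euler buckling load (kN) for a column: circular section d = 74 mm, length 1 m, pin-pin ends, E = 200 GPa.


I = pi * d^4 / 64 = 1471962.61 mm^4
L = 1000.0 mm
P_cr = pi^2 * E * I / L^2
= 9.8696 * 200000.0 * 1471962.61 / 1000.0^2
= 2905537.73 N = 2905.5377 kN

2905.5377 kN


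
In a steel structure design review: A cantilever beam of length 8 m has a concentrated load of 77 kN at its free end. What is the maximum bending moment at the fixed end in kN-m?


For a cantilever with a point load at the free end:
M_max = P * L = 77 * 8 = 616 kN-m

616 kN-m


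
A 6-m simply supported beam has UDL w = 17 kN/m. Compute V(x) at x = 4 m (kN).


R_A = w * L / 2 = 17 * 6 / 2 = 51.0 kN
V(x) = R_A - w * x = 51.0 - 17 * 4
= -17.0 kN

-17.0 kN


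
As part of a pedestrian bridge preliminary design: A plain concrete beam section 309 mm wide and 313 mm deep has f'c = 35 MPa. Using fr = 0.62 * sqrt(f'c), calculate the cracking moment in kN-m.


fr = 0.62 * sqrt(35) = 0.62 * 5.9161 = 3.668 MPa
I = 309 * 313^3 / 12 = 789605647.75 mm^4
y_t = 156.5 mm
M_cr = fr * I / y_t = 3.668 * 789605647.75 / 156.5 N-mm
= 18.5064 kN-m

18.5064 kN-m


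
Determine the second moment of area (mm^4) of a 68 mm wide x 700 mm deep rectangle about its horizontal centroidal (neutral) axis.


I = b * h^3 / 12
= 68 * 700^3 / 12
= 68 * 343000000 / 12
= 1943666666.67 mm^4

1943666666.67 mm^4


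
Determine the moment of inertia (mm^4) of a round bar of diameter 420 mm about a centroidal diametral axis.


r = d / 2 = 420 / 2 = 210.0 mm
I = pi * r^4 / 4 = pi * 210.0^4 / 4
= 1527450202.16 mm^4

1527450202.16 mm^4


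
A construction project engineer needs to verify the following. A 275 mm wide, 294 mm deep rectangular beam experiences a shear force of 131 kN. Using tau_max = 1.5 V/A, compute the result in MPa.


A = b * h = 275 * 294 = 80850 mm^2
V = 131 kN = 131000.0 N
tau_max = 1.5 * V / A = 1.5 * 131000.0 / 80850
= 2.4304 MPa

2.4304 MPa


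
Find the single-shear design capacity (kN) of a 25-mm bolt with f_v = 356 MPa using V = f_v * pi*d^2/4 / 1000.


A = pi * d^2 / 4 = pi * 25^2 / 4 = 490.8739 mm^2
V = f_v * A / 1000 = 356 * 490.8739 / 1000
= 174.7511 kN

174.7511 kN


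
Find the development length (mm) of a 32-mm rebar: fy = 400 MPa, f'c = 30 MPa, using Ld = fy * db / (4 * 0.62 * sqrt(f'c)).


Ld = (fy * db) / (4 * 0.62 * sqrt(f'c))
= (400 * 32) / (4 * 0.62 * sqrt(30))
= 12800 / 13.5835
= 942.32 mm

942.32 mm


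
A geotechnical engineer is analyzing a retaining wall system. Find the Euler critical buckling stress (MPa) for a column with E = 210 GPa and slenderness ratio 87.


sigma_cr = pi^2 * E / lambda^2
= 9.8696 * 210000.0 / 87^2
= 9.8696 * 210000.0 / 7569
= 273.8297 MPa

273.8297 MPa


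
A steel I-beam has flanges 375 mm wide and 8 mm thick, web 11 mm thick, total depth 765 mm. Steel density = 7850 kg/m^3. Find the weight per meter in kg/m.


A_flanges = 2 * 375 * 8 = 6000 mm^2
A_web = (765 - 2 * 8) * 11 = 8239 mm^2
A_total = 6000 + 8239 = 14239 mm^2 = 0.014239 m^2
Weight = rho * A = 7850 * 0.014239 = 111.7762 kg/m

111.7762 kg/m


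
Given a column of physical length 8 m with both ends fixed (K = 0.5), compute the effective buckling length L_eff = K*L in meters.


L_eff = K * L
= 0.5 * 8
= 4.0 m

4.0 m


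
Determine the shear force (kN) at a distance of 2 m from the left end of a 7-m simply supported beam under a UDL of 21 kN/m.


R_A = w * L / 2 = 21 * 7 / 2 = 73.5 kN
V(x) = R_A - w * x = 73.5 - 21 * 2
= 31.5 kN

31.5 kN


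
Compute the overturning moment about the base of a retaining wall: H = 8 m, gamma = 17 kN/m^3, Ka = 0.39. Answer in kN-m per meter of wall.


Pa = 0.5 * Ka * gamma * H^2
= 0.5 * 0.39 * 17 * 8^2
= 212.16 kN/m
Arm = H / 3 = 8 / 3 = 2.6667 m
Mo = Pa * arm = Pa * H / 3 = 212.16 * 8 / 3 = 565.76 kN-m/m

565.76 kN-m/m


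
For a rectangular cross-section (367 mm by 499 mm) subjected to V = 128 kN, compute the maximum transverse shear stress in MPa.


A = b * h = 367 * 499 = 183133 mm^2
V = 128 kN = 128000.0 N
tau_max = 1.5 * V / A = 1.5 * 128000.0 / 183133
= 1.0484 MPa

1.0484 MPa


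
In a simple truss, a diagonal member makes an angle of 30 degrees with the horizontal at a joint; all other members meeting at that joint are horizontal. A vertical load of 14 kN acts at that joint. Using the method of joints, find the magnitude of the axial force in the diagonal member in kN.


At the joint, only the diagonal has a vertical component, so vertical equilibrium gives:
F * sin(30) = 14
F = 14 / sin(30)
= 14 / 0.5
= 28.0 kN

28.0 kN


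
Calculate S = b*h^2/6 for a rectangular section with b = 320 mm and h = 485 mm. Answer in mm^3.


S = b * h^2 / 6
= 320 * 485^2 / 6
= 320 * 235225 / 6
= 12545333.33 mm^3

12545333.33 mm^3


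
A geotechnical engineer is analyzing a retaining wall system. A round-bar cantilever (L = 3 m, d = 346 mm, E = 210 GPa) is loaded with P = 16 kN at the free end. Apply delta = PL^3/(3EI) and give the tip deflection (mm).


I = pi * d^4 / 64 = pi * 346^4 / 64 = 703516510.07 mm^4
L = 3000.0 mm, P = 16000.0 N, E = 210000.0 MPa
delta = P * L^3 / (3 * E * I)
= 16000.0 * 3000.0^3 / (3 * 210000.0 * 703516510.07)
= 0.9747 mm

0.9747 mm


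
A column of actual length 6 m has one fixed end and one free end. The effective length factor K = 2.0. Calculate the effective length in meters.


L_eff = K * L
= 2.0 * 6
= 12.0 m

12.0 m


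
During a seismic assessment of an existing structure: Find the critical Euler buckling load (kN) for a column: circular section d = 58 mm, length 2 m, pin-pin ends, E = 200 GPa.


I = pi * d^4 / 64 = 555497.2 mm^4
L = 2000.0 mm
P_cr = pi^2 * E * I / L^2
= 9.8696 * 200000.0 * 555497.2 / 2000.0^2
= 274126.88 N = 274.1269 kN

274.1269 kN


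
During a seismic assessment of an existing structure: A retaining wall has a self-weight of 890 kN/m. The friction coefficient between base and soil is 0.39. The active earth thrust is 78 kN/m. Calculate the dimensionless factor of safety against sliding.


Resisting force = mu * W = 0.39 * 890 = 347.1 kN/m
FOS = Resisting / Driving = 347.1 / 78
= 4.45 (dimensionless)

4.45 (dimensionless)


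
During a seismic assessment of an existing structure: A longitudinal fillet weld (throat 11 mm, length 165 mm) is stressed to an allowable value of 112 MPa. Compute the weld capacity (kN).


Strength = throat * length * allowable stress
= 11 * 165 * 112 N
= 203280 N
= 203.28 kN

203.28 kN


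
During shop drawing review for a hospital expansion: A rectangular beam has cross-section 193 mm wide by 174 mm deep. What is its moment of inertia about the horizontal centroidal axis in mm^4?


I = b * h^3 / 12
= 193 * 174^3 / 12
= 193 * 5268024 / 12
= 84727386.0 mm^4

84727386.0 mm^4


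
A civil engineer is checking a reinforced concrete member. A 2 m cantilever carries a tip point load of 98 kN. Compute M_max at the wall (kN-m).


For a cantilever with a point load at the free end:
M_max = P * L = 98 * 2 = 196 kN-m

196 kN-m


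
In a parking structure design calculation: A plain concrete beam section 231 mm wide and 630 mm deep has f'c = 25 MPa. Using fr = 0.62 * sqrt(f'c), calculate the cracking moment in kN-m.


fr = 0.62 * sqrt(25) = 0.62 * 5.0 = 3.1 MPa
I = 231 * 630^3 / 12 = 4813404750.0 mm^4
y_t = 315.0 mm
M_cr = fr * I / y_t = 3.1 * 4813404750.0 / 315.0 N-mm
= 47.37 kN-m

47.37 kN-m


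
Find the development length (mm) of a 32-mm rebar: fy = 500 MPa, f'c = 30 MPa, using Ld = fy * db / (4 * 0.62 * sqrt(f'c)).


Ld = (fy * db) / (4 * 0.62 * sqrt(f'c))
= (500 * 32) / (4 * 0.62 * sqrt(30))
= 16000 / 13.5835
= 1177.9 mm

1177.9 mm


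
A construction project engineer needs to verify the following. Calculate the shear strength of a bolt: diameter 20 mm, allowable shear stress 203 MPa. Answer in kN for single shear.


A = pi * d^2 / 4 = pi * 20^2 / 4 = 314.1593 mm^2
V = f_v * A / 1000 = 203 * 314.1593 / 1000
= 63.7743 kN

63.7743 kN


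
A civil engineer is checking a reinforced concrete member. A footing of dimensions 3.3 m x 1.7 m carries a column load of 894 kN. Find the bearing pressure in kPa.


A = 3.3 * 1.7 = 5.61 m^2
q = P / A = 894 / 5.61
= 159.3583 kPa

159.3583 kPa


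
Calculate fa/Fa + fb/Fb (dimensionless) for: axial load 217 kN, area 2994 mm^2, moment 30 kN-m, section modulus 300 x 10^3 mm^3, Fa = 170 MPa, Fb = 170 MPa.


f_a = P / A = 217000.0 / 2994 = 72.4783 MPa
f_b = M / S = 30000000.0 / 300000.0 = 100.0 MPa
Ratio = f_a / Fa + f_b / Fb
= 72.4783 / 170 + 100.0 / 170
= 1.0146 (dimensionless)

1.0146 (dimensionless)


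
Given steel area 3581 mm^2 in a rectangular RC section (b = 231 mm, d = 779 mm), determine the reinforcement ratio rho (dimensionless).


rho = As / (b * d)
= 3581 / (231 * 779)
= 3581 / 179949
= 0.0199 (dimensionless)

0.0199 (dimensionless)


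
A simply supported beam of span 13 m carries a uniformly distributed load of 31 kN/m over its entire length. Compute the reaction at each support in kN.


Total load = w * L = 31 * 13 = 403 kN
By symmetry, each reaction R = total / 2 = 403 / 2 = 201.5 kN

201.5 kN


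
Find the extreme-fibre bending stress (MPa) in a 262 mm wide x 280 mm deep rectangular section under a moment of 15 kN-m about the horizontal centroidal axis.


I = b * h^3 / 12 = 262 * 280^3 / 12 = 479285333.33 mm^4
y = h / 2 = 280 / 2 = 140.0 mm
M = 15 kN-m = 15000000.0 N-mm
sigma = M * y / I = 15000000.0 * 140.0 / 479285333.33
= 4.38 MPa

4.38 MPa


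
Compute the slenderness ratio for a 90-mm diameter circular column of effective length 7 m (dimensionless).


Radius of gyration r = d / 4 = 90 / 4 = 22.5 mm
L_eff = 7000.0 mm
Slenderness ratio = L / r = 7000.0 / 22.5 = 311.11 (dimensionless)

311.11 (dimensionless)


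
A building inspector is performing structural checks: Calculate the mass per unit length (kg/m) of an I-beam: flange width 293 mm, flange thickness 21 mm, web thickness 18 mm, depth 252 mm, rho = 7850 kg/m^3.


A_flanges = 2 * 293 * 21 = 12306 mm^2
A_web = (252 - 2 * 21) * 18 = 3780 mm^2
A_total = 12306 + 3780 = 16086 mm^2 = 0.016086 m^2
Weight = rho * A = 7850 * 0.016086 = 126.2751 kg/m

126.2751 kg/m


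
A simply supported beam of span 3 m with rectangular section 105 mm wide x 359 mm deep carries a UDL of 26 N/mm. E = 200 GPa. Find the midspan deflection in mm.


I = 105 * 359^3 / 12 = 404847441.25 mm^4
L = 3000.0 mm, w = 26 N/mm, E = 200000.0 MPa
delta = 5 * w * L^4 / (384 * E * I)
= 5 * 26 * 3000.0^4 / (384 * 200000.0 * 404847441.25)
= 0.3387 mm

0.3387 mm


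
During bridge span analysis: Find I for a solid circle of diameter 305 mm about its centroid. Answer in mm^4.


r = d / 2 = 305 / 2 = 152.5 mm
I = pi * r^4 / 4 = pi * 152.5^4 / 4
= 424785081.72 mm^4

424785081.72 mm^4


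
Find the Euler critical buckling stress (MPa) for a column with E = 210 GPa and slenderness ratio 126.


sigma_cr = pi^2 * E / lambda^2
= 9.8696 * 210000.0 / 126^2
= 9.8696 * 210000.0 / 15876
= 130.5503 MPa

130.5503 MPa


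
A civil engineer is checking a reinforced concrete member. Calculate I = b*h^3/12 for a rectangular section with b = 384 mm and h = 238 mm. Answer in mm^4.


I = b * h^3 / 12
= 384 * 238^3 / 12
= 384 * 13481272 / 12
= 431400704.0 mm^4

431400704.0 mm^4


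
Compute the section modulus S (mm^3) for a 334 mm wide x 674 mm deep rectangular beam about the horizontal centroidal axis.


S = b * h^2 / 6
= 334 * 674^2 / 6
= 334 * 454276 / 6
= 25288030.67 mm^3

25288030.67 mm^3


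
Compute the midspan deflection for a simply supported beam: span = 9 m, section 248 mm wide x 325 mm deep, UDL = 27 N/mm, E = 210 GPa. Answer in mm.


I = 248 * 325^3 / 12 = 709447916.67 mm^4
L = 9000.0 mm, w = 27 N/mm, E = 210000.0 MPa
delta = 5 * w * L^4 / (384 * E * I)
= 5 * 27 * 9000.0^4 / (384 * 210000.0 * 709447916.67)
= 15.4822 mm

15.4822 mm


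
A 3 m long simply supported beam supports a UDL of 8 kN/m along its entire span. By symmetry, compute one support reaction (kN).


Total load = w * L = 8 * 3 = 24 kN
By symmetry, each reaction R = total / 2 = 24 / 2 = 12.0 kN

12.0 kN


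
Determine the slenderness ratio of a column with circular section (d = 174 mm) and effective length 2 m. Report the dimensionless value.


Radius of gyration r = d / 4 = 174 / 4 = 43.5 mm
L_eff = 2000.0 mm
Slenderness ratio = L / r = 2000.0 / 43.5 = 45.98 (dimensionless)

45.98 (dimensionless)


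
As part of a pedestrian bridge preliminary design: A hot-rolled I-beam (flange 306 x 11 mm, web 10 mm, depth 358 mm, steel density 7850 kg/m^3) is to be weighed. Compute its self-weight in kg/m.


A_flanges = 2 * 306 * 11 = 6732 mm^2
A_web = (358 - 2 * 11) * 10 = 3360 mm^2
A_total = 6732 + 3360 = 10092 mm^2 = 0.010092 m^2
Weight = rho * A = 7850 * 0.010092 = 79.2222 kg/m

79.2222 kg/m


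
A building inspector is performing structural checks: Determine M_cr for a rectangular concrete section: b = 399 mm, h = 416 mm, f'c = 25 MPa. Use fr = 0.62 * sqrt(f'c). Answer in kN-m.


fr = 0.62 * sqrt(25) = 0.62 * 5.0 = 3.1 MPa
I = 399 * 416^3 / 12 = 2393710592.0 mm^4
y_t = 208.0 mm
M_cr = fr * I / y_t = 3.1 * 2393710592.0 / 208.0 N-mm
= 35.6755 kN-m

35.6755 kN-m


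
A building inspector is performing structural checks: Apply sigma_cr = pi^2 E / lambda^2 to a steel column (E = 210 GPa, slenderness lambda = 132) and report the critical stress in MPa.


sigma_cr = pi^2 * E / lambda^2
= 9.8696 * 210000.0 / 132^2
= 9.8696 * 210000.0 / 17424
= 118.9518 MPa

118.9518 MPa


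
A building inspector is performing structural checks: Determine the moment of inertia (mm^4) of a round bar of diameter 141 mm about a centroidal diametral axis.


r = d / 2 = 141 / 2 = 70.5 mm
I = pi * r^4 / 4 = pi * 70.5^4 / 4
= 19401993.26 mm^4

19401993.26 mm^4


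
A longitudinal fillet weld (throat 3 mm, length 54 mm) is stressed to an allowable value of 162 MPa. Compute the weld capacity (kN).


Strength = throat * length * allowable stress
= 3 * 54 * 162 N
= 26244 N
= 26.24 kN

26.24 kN


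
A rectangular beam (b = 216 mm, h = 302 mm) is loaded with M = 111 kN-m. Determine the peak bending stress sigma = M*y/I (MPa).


I = b * h^3 / 12 = 216 * 302^3 / 12 = 495784944.0 mm^4
y = h / 2 = 302 / 2 = 151.0 mm
M = 111 kN-m = 111000000.0 N-mm
sigma = M * y / I = 111000000.0 * 151.0 / 495784944.0
= 33.81 MPa

33.81 MPa


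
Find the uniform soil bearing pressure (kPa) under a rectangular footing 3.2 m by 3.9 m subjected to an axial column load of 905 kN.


A = 3.2 * 3.9 = 12.48 m^2
q = P / A = 905 / 12.48
= 72.516 kPa

72.516 kPa


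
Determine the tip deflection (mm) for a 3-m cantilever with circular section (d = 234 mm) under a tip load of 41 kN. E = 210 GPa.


I = pi * d^4 / 64 = pi * 234^4 / 64 = 147174757.31 mm^4
L = 3000.0 mm, P = 41000.0 N, E = 210000.0 MPa
delta = P * L^3 / (3 * E * I)
= 41000.0 * 3000.0^3 / (3 * 210000.0 * 147174757.31)
= 11.9392 mm

11.9392 mm


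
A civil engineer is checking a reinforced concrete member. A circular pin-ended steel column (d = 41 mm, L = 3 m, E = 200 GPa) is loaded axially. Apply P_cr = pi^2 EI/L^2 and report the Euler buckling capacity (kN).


I = pi * d^4 / 64 = 138709.22 mm^4
L = 3000.0 mm
P_cr = pi^2 * E * I / L^2
= 9.8696 * 200000.0 * 138709.22 / 3000.0^2
= 30422.34 N = 30.4223 kN

30.4223 kN


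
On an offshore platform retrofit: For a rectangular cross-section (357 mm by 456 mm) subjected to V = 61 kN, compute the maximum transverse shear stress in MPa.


A = b * h = 357 * 456 = 162792 mm^2
V = 61 kN = 61000.0 N
tau_max = 1.5 * V / A = 1.5 * 61000.0 / 162792
= 0.5621 MPa

0.5621 MPa


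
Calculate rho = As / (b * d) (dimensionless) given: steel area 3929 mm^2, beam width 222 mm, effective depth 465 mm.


rho = As / (b * d)
= 3929 / (222 * 465)
= 3929 / 103230
= 0.038061 (dimensionless)

0.038061 (dimensionless)


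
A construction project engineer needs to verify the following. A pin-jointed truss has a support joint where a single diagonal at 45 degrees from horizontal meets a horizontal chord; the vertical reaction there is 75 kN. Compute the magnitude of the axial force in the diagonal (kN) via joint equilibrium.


At the joint, only the diagonal has a vertical component, so vertical equilibrium gives:
F * sin(45) = 75
F = 75 / sin(45)
= 75 / 0.707107
= 106.07 kN

106.07 kN


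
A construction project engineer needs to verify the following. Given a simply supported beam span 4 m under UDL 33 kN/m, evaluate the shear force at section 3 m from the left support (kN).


R_A = w * L / 2 = 33 * 4 / 2 = 66.0 kN
V(x) = R_A - w * x = 66.0 - 33 * 3
= -33.0 kN

-33.0 kN


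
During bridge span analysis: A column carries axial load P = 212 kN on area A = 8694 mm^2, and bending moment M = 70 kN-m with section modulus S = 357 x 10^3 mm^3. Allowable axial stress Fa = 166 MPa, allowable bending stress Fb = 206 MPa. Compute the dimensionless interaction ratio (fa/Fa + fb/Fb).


f_a = P / A = 212000.0 / 8694 = 24.3846 MPa
f_b = M / S = 70000000.0 / 357000.0 = 196.0784 MPa
Ratio = f_a / Fa + f_b / Fb
= 24.3846 / 166 + 196.0784 / 206
= 1.0987 (dimensionless)

1.0987 (dimensionless)


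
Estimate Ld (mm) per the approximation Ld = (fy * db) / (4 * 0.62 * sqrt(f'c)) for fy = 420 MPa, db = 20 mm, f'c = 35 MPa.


Ld = (fy * db) / (4 * 0.62 * sqrt(f'c))
= (420 * 20) / (4 * 0.62 * sqrt(35))
= 8400 / 14.6719
= 572.52 mm

572.52 mm


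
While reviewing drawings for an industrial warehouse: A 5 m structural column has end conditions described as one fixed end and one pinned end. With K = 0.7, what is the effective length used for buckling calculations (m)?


L_eff = K * L
= 0.7 * 5
= 3.5 m

3.5 m


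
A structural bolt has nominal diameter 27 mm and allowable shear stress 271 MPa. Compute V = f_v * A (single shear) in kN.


A = pi * d^2 / 4 = pi * 27^2 / 4 = 572.5553 mm^2
V = f_v * A / 1000 = 271 * 572.5553 / 1000
= 155.1625 kN

155.1625 kN


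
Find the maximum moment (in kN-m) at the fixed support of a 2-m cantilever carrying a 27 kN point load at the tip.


For a cantilever with a point load at the free end:
M_max = P * L = 27 * 2 = 54 kN-m

54 kN-m


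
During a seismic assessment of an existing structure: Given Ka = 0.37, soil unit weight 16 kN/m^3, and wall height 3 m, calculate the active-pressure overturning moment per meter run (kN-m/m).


Pa = 0.5 * Ka * gamma * H^2
= 0.5 * 0.37 * 16 * 3^2
= 26.64 kN/m
Arm = H / 3 = 3 / 3 = 1.0 m
Mo = Pa * arm = Pa * H / 3 = 26.64 * 3 / 3 = 26.64 kN-m/m

26.64 kN-m/m


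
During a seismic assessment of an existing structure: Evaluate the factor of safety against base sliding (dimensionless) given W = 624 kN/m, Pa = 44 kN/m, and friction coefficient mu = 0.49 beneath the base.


Resisting force = mu * W = 0.49 * 624 = 305.76 kN/m
FOS = Resisting / Driving = 305.76 / 44
= 6.9491 (dimensionless)

6.9491 (dimensionless)


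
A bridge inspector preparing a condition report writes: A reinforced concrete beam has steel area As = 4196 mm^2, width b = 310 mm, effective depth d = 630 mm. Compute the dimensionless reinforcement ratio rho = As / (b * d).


rho = As / (b * d)
= 4196 / (310 * 630)
= 4196 / 195300
= 0.021485 (dimensionless)

0.021485 (dimensionless)


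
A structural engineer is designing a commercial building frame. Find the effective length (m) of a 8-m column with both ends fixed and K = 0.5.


L_eff = K * L
= 0.5 * 8
= 4.0 m

4.0 m


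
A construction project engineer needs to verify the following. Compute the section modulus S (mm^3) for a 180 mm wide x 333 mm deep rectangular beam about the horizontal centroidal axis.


S = b * h^2 / 6
= 180 * 333^2 / 6
= 180 * 110889 / 6
= 3326670.0 mm^3

3326670.0 mm^3


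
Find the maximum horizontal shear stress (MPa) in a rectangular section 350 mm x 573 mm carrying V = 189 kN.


A = b * h = 350 * 573 = 200550 mm^2
V = 189 kN = 189000.0 N
tau_max = 1.5 * V / A = 1.5 * 189000.0 / 200550
= 1.4136 MPa

1.4136 MPa


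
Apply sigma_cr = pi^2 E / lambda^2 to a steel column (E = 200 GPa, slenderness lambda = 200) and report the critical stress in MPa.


sigma_cr = pi^2 * E / lambda^2
= 9.8696 * 200000.0 / 200^2
= 9.8696 * 200000.0 / 40000
= 49.348 MPa

49.348 MPa


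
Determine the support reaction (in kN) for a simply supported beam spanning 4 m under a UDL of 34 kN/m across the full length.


Total load = w * L = 34 * 4 = 136 kN
By symmetry, each reaction R = total / 2 = 136 / 2 = 68.0 kN

68.0 kN


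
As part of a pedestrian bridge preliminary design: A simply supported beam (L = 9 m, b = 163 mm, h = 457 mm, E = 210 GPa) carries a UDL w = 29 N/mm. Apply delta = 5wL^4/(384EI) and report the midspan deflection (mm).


I = 163 * 457^3 / 12 = 1296447571.58 mm^4
L = 9000.0 mm, w = 29 N/mm, E = 210000.0 MPa
delta = 5 * w * L^4 / (384 * E * I)
= 5 * 29 * 9000.0^4 / (384 * 210000.0 * 1296447571.58)
= 9.0998 mm

9.0998 mm


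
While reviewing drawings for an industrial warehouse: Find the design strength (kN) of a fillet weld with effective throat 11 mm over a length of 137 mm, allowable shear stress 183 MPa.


Strength = throat * length * allowable stress
= 11 * 137 * 183 N
= 275781 N
= 275.78 kN

275.78 kN


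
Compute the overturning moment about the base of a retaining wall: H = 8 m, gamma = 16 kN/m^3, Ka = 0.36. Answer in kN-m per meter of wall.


Pa = 0.5 * Ka * gamma * H^2
= 0.5 * 0.36 * 16 * 8^2
= 184.32 kN/m
Arm = H / 3 = 8 / 3 = 2.6667 m
Mo = Pa * arm = Pa * H / 3 = 184.32 * 8 / 3 = 491.52 kN-m/m

491.52 kN-m/m


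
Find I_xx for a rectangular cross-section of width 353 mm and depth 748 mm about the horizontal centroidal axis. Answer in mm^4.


I = b * h^3 / 12
= 353 * 748^3 / 12
= 353 * 418508992 / 12
= 12311139514.67 mm^4

12311139514.67 mm^4


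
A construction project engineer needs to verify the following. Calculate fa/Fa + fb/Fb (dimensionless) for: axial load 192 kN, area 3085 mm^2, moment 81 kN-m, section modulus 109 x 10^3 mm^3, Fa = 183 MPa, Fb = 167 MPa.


f_a = P / A = 192000.0 / 3085 = 62.2366 MPa
f_b = M / S = 81000000.0 / 109000.0 = 743.1193 MPa
Ratio = f_a / Fa + f_b / Fb
= 62.2366 / 183 + 743.1193 / 167
= 4.7899 (dimensionless)

4.7899 (dimensionless)


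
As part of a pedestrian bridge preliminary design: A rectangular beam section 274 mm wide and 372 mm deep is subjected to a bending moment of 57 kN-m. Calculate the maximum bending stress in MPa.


I = b * h^3 / 12 = 274 * 372^3 / 12 = 1175433696.0 mm^4
y = h / 2 = 372 / 2 = 186.0 mm
M = 57 kN-m = 57000000.0 N-mm
sigma = M * y / I = 57000000.0 * 186.0 / 1175433696.0
= 9.02 MPa

9.02 MPa


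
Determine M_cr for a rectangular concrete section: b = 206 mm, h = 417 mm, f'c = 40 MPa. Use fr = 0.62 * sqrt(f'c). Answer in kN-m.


fr = 0.62 * sqrt(40) = 0.62 * 6.3246 = 3.9212 MPa
I = 206 * 417^3 / 12 = 1244784406.5 mm^4
y_t = 208.5 mm
M_cr = fr * I / y_t = 3.9212 * 1244784406.5 / 208.5 N-mm
= 23.4105 kN-m

23.4105 kN-m


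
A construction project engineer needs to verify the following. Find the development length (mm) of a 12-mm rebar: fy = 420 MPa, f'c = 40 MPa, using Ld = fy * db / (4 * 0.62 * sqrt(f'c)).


Ld = (fy * db) / (4 * 0.62 * sqrt(f'c))
= (420 * 12) / (4 * 0.62 * sqrt(40))
= 5040 / 15.6849
= 321.33 mm

321.33 mm


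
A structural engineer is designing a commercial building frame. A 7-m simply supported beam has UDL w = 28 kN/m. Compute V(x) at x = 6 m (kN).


R_A = w * L / 2 = 28 * 7 / 2 = 98.0 kN
V(x) = R_A - w * x = 98.0 - 28 * 6
= -70.0 kN

-70.0 kN


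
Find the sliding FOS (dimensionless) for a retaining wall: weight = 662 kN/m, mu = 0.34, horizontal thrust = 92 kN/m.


Resisting force = mu * W = 0.34 * 662 = 225.08 kN/m
FOS = Resisting / Driving = 225.08 / 92
= 2.4465 (dimensionless)

2.4465 (dimensionless)


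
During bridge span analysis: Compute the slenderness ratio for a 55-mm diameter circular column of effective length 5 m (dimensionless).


Radius of gyration r = d / 4 = 55 / 4 = 13.75 mm
L_eff = 5000.0 mm
Slenderness ratio = L / r = 5000.0 / 13.75 = 363.64 (dimensionless)

363.64 (dimensionless)


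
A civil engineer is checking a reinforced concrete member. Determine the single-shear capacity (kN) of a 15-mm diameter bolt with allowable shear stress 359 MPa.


A = pi * d^2 / 4 = pi * 15^2 / 4 = 176.7146 mm^2
V = f_v * A / 1000 = 359 * 176.7146 / 1000
= 63.4405 kN

63.4405 kN


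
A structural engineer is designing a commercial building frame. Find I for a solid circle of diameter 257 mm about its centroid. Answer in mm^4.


r = d / 2 = 257 / 2 = 128.5 mm
I = pi * r^4 / 4 = pi * 128.5^4 / 4
= 214142265.05 mm^4

214142265.05 mm^4


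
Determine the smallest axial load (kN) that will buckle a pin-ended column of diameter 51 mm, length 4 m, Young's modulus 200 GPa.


I = pi * d^4 / 64 = 332086.03 mm^4
L = 4000.0 mm
P_cr = pi^2 * E * I / L^2
= 9.8696 * 200000.0 * 332086.03 / 4000.0^2
= 40969.47 N = 40.9695 kN

40.9695 kN


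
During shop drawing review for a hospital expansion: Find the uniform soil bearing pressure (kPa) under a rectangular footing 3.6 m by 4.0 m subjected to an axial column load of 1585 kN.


A = 3.6 * 4.0 = 14.4 m^2
q = P / A = 1585 / 14.4
= 110.0694 kPa

110.0694 kPa


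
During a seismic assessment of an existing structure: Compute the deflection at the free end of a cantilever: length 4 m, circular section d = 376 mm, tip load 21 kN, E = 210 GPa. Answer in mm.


I = pi * d^4 / 64 = pi * 376^4 / 64 = 981118078.81 mm^4
L = 4000.0 mm, P = 21000.0 N, E = 210000.0 MPa
delta = P * L^3 / (3 * E * I)
= 21000.0 * 4000.0^3 / (3 * 210000.0 * 981118078.81)
= 2.1744 mm

2.1744 mm


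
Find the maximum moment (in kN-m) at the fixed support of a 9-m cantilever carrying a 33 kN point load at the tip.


For a cantilever with a point load at the free end:
M_max = P * L = 33 * 9 = 297 kN-m

297 kN-m


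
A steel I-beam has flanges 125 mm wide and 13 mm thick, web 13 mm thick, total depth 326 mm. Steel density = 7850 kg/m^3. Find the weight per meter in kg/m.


A_flanges = 2 * 125 * 13 = 3250 mm^2
A_web = (326 - 2 * 13) * 13 = 3900 mm^2
A_total = 3250 + 3900 = 7150 mm^2 = 0.007150 m^2
Weight = rho * A = 7850 * 0.007150 = 56.1275 kg/m

56.1275 kg/m


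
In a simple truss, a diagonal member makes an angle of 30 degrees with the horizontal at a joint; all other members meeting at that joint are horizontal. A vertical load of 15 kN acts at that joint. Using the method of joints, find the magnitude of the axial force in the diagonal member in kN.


At the joint, only the diagonal has a vertical component, so vertical equilibrium gives:
F * sin(30) = 15
F = 15 / sin(30)
= 15 / 0.5
= 30.0 kN

30.0 kN


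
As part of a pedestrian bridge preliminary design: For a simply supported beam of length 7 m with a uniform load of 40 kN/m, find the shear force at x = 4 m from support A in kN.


R_A = w * L / 2 = 40 * 7 / 2 = 140.0 kN
V(x) = R_A - w * x = 140.0 - 40 * 4
= -20.0 kN

-20.0 kN


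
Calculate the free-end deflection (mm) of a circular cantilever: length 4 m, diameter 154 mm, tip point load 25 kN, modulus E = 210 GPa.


I = pi * d^4 / 64 = pi * 154^4 / 64 = 27609133.84 mm^4
L = 4000.0 mm, P = 25000.0 N, E = 210000.0 MPa
delta = P * L^3 / (3 * E * I)
= 25000.0 * 4000.0^3 / (3 * 210000.0 * 27609133.84)
= 91.987 mm

91.987 mm


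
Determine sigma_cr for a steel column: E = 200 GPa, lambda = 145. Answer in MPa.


sigma_cr = pi^2 * E / lambda^2
= 9.8696 * 200000.0 / 145^2
= 9.8696 * 200000.0 / 21025
= 93.8845 MPa

93.8845 MPa


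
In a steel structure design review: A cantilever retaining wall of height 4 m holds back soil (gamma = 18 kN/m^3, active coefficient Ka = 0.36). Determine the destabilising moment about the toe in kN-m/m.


Pa = 0.5 * Ka * gamma * H^2
= 0.5 * 0.36 * 18 * 4^2
= 51.84 kN/m
Arm = H / 3 = 4 / 3 = 1.3333 m
Mo = Pa * arm = Pa * H / 3 = 51.84 * 4 / 3 = 69.12 kN-m/m

69.12 kN-m/m


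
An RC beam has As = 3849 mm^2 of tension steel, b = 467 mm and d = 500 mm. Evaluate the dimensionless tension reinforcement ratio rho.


rho = As / (b * d)
= 3849 / (467 * 500)
= 3849 / 233500
= 0.016484 (dimensionless)

0.016484 (dimensionless)
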